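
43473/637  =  43473/637 = 68.25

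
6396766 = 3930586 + 2466180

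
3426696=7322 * 468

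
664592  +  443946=1108538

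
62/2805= 62/2805 = 0.02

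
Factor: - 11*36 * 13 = -5148 = -2^2*3^2 * 11^1*13^1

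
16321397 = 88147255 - 71825858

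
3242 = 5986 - 2744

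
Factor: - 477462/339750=  -  3^(- 1)*5^ ( - 3)*17^1*31^1 = - 527/375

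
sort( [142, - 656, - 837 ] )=[ - 837,  -  656,142]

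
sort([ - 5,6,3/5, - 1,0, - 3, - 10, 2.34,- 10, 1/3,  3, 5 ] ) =[ - 10,-10, - 5 , - 3, - 1,0,1/3,  3/5, 2.34,3, 5,6 ] 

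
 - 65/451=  - 65/451 = - 0.14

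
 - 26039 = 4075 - 30114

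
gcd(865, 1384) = 173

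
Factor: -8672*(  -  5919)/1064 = 6416196/133 = 2^2*3^1*7^( -1 ) * 19^(-1)* 271^1*1973^1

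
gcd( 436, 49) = 1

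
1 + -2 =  - 1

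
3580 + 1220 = 4800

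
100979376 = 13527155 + 87452221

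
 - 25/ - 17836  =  25/17836=0.00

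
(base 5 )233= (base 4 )1010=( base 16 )44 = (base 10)68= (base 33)22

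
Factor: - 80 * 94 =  - 2^5 * 5^1*47^1 = - 7520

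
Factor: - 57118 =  - 2^1*28559^1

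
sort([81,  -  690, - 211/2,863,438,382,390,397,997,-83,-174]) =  [ - 690,  -  174,-211/2,-83 , 81, 382,390, 397, 438,863,997]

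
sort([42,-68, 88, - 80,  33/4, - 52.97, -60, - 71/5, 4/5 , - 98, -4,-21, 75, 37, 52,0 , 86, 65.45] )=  [ - 98, - 80, - 68,-60,  -  52.97, - 21 , - 71/5 , - 4, 0, 4/5, 33/4, 37,42,  52,65.45, 75, 86, 88 ] 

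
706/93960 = 353/46980 = 0.01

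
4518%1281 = 675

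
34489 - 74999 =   -  40510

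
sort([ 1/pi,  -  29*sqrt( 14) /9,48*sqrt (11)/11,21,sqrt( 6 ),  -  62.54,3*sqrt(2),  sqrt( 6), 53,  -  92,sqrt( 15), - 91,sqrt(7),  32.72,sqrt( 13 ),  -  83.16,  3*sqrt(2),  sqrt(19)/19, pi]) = [ - 92, - 91,-83.16, - 62.54, - 29*sqrt(14)/9,sqrt( 19)/19,1/pi,sqrt( 6), sqrt( 6), sqrt( 7 ),pi , sqrt(13), sqrt(15) , 3*sqrt( 2), 3*sqrt(2 ),  48 * sqrt( 11)/11,  21,  32.72,53] 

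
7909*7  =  55363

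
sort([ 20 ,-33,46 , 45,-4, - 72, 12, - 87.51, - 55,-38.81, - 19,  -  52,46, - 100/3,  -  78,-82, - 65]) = [ - 87.51 , - 82, - 78, - 72, - 65,  -  55 ,-52, - 38.81, - 100/3, - 33  , - 19, - 4, 12, 20,45, 46 , 46 ]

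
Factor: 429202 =2^1*67^1*3203^1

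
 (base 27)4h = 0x7d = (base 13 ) 98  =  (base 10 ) 125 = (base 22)5F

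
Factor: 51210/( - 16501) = - 2^1*3^2 * 5^1*29^ (  -  1)= - 90/29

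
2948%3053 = 2948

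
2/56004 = 1/28002 = 0.00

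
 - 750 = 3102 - 3852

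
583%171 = 70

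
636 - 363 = 273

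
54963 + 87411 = 142374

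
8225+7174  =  15399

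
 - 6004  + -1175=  - 7179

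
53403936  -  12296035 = 41107901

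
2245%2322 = 2245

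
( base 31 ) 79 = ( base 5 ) 1401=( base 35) 6G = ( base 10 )226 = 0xE2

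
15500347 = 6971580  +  8528767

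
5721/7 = 817 + 2/7 = 817.29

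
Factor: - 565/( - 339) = 5/3 =3^(  -  1 )*5^1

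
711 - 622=89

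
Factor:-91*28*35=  - 2^2*5^1*7^3*  13^1  =  -  89180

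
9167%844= 727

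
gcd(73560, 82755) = 9195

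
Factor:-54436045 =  - 5^1*19^1 * 29^1*19759^1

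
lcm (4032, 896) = 8064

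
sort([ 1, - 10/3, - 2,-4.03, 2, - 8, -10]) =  [ - 10 ,-8, - 4.03 , - 10/3, - 2, 1,2] 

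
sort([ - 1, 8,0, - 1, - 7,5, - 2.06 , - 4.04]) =[ - 7, - 4.04, - 2.06, -1 , - 1,0,5, 8]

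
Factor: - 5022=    -2^1*3^4*  31^1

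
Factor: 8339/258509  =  31^( - 1 ) = 1/31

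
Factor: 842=2^1*421^1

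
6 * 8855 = 53130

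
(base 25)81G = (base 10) 5041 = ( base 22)a93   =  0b1001110110001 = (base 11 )3873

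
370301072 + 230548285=600849357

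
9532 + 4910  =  14442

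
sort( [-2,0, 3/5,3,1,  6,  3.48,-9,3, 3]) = [  -  9,- 2,0 , 3/5,1, 3, 3,3,3.48,6 ]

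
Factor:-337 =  -337^1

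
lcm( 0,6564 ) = 0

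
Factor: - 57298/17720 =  - 28649/8860 = - 2^( - 2 )* 5^( - 1 )*443^( - 1 )*28649^1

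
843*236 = 198948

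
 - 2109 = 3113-5222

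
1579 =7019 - 5440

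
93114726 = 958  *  97197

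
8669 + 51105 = 59774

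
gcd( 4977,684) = 9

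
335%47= 6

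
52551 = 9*5839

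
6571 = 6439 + 132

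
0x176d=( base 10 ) 5997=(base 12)3579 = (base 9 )8203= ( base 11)4562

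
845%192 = 77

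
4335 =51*85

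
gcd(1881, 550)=11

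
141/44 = 3  +  9/44 = 3.20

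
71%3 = 2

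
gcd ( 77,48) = 1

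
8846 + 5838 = 14684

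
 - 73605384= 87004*( - 846 ) 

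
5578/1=5578 = 5578.00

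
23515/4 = 23515/4 = 5878.75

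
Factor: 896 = 2^7*7^1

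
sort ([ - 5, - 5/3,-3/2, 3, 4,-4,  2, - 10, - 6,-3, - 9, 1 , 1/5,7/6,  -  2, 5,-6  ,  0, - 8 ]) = [ - 10, - 9,-8 , - 6, -6,-5 ,-4,-3,-2, - 5/3,-3/2,  0, 1/5, 1,  7/6, 2,3, 4,  5 ]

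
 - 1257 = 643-1900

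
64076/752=16019/188=85.21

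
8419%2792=43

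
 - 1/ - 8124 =1/8124 =0.00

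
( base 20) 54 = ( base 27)3N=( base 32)38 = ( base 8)150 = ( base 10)104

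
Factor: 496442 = 2^1*89^1*2789^1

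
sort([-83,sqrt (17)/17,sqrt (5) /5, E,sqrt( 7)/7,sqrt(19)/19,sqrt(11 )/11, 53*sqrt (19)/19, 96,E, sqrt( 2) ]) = [ - 83, sqrt( 19) /19, sqrt( 17) /17, sqrt(11 ) /11, sqrt( 7 ) /7, sqrt( 5 ) /5,sqrt( 2),E,  E, 53 * sqrt( 19)/19, 96 ] 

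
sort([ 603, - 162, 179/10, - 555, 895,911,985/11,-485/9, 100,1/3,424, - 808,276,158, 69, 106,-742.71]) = [ - 808 , - 742.71,  -  555 , - 162, - 485/9, 1/3,179/10, 69, 985/11,100 , 106,158,276,424, 603, 895,911 ]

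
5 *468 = 2340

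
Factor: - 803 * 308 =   -  2^2*7^1*11^2*73^1 = - 247324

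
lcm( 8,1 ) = 8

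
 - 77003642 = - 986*78097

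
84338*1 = 84338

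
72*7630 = 549360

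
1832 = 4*458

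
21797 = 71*307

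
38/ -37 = -38/37  =  - 1.03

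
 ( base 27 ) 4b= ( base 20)5j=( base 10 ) 119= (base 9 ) 142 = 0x77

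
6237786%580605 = 431736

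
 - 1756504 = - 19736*89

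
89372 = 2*44686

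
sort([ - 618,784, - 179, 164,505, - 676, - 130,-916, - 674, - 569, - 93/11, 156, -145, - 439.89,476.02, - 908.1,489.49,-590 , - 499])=[ - 916, - 908.1,  -  676,  -  674, -618,-590, - 569,-499,-439.89, -179,-145 , - 130, -93/11, 156,164,476.02,489.49, 505, 784 ] 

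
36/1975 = 36/1975 = 0.02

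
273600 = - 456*(-600)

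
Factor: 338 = 2^1*13^2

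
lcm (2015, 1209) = 6045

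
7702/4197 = 1+3505/4197 = 1.84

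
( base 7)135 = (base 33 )29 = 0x4b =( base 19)3I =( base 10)75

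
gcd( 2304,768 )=768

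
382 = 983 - 601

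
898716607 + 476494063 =1375210670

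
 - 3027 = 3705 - 6732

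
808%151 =53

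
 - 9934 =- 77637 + 67703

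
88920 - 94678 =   -  5758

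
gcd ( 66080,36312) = 8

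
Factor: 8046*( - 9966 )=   -  80186436= -  2^2*3^4*11^1*149^1 * 151^1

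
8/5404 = 2/1351 = 0.00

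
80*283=22640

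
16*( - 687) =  - 10992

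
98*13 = 1274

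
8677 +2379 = 11056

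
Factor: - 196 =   -  2^2*7^2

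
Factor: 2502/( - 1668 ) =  - 2^( - 1 )*3^1 = - 3/2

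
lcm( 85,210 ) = 3570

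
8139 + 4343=12482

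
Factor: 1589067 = 3^2*383^1*461^1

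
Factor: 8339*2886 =24066354 = 2^1*3^1*13^1*31^1*37^1*269^1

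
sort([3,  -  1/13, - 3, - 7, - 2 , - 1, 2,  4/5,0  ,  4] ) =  [ -7, - 3, - 2,  -  1, - 1/13,0, 4/5,2, 3, 4] 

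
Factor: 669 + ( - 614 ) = 5^1*11^1 = 55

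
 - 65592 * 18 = -1180656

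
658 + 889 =1547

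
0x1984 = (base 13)2c86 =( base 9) 8857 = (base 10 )6532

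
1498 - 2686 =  - 1188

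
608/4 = 152 = 152.00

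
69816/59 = 1183 + 19/59 = 1183.32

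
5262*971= 5109402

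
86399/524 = 86399/524 = 164.88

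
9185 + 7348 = 16533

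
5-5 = 0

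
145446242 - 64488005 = 80958237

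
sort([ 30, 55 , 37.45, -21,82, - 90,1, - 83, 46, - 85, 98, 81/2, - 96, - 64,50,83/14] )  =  [ - 96, - 90, -85, - 83, - 64, - 21, 1, 83/14,30,37.45, 81/2,46, 50, 55,82,98] 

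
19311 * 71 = 1371081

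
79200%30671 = 17858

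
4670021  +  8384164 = 13054185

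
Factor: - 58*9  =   - 522 =- 2^1*3^2*29^1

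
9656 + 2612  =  12268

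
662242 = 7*94606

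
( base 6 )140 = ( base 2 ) 111100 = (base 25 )2A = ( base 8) 74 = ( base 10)60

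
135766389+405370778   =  541137167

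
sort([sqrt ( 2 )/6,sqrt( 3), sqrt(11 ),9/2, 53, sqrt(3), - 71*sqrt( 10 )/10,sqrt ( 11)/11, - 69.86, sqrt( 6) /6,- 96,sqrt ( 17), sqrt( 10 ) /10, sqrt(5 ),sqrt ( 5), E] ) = [ - 96, - 69.86, - 71*sqrt( 10)/10, sqrt( 2)/6, sqrt( 11 ) /11,sqrt(10 ) /10, sqrt (6 ) /6, sqrt ( 3),sqrt( 3 ),sqrt( 5), sqrt(5) , E , sqrt (11 ), sqrt(17), 9/2,53 ]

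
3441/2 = 3441/2 = 1720.50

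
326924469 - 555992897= - 229068428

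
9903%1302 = 789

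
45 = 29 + 16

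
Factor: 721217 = 7^1 *197^1*523^1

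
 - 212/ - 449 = 212/449= 0.47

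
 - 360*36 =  - 12960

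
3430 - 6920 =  - 3490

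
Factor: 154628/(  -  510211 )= - 2^2 *13^ ( - 2)*29^1*31^1* 43^1* 3019^ ( - 1)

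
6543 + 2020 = 8563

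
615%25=15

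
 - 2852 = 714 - 3566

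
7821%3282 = 1257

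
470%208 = 54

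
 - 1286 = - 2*643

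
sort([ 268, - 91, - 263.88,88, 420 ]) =[ - 263.88  , - 91,88, 268,420 ] 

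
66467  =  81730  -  15263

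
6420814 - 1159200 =5261614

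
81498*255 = 20781990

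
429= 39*11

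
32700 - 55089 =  - 22389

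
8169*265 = 2164785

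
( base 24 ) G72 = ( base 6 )111242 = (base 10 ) 9386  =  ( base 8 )22252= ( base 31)9no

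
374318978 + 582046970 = 956365948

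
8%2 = 0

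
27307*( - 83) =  - 2266481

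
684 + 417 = 1101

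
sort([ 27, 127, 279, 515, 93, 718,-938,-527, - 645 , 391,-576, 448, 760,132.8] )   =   [ - 938, - 645,-576,- 527,  27, 93,127,  132.8,279,  391, 448,  515,718 , 760 ] 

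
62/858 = 31/429 = 0.07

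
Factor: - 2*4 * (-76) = 608 = 2^5*19^1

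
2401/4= 2401/4 = 600.25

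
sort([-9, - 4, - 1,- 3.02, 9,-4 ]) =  [ - 9,-4, - 4,  -  3.02, - 1,  9 ]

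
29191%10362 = 8467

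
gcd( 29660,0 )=29660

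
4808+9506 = 14314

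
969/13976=969/13976 = 0.07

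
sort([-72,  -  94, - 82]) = [ - 94, - 82, - 72 ] 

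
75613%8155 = 2218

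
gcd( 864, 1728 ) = 864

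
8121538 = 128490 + 7993048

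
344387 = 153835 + 190552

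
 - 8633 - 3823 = -12456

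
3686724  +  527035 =4213759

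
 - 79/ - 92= 79/92 = 0.86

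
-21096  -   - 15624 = - 5472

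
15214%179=178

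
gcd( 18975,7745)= 5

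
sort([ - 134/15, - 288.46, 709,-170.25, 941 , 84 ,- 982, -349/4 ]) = [ -982, - 288.46, - 170.25 , - 349/4, - 134/15, 84 , 709,941 ]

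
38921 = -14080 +53001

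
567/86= 567/86= 6.59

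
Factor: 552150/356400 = 409/264 = 2^(-3)*3^( - 1)*11^( - 1 ) * 409^1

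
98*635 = 62230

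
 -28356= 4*( - 7089)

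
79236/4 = 19809= 19809.00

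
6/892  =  3/446 = 0.01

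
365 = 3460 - 3095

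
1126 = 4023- 2897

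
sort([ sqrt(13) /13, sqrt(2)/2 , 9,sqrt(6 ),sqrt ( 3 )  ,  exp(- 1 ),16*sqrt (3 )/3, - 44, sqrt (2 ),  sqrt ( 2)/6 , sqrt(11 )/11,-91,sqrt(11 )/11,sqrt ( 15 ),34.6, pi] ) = [ - 91, - 44,sqrt ( 2)/6,sqrt ( 13 )/13, sqrt( 11)/11,sqrt (11 )/11,exp (  -  1),sqrt(2)/2,sqrt( 2), sqrt ( 3),sqrt ( 6 ),pi,sqrt( 15)  ,  9,16*sqrt ( 3 ) /3,34.6]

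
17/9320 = 17/9320 = 0.00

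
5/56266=5/56266 = 0.00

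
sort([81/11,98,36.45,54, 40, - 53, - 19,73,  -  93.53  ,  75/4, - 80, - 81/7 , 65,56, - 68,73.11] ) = [ - 93.53 , - 80, - 68,  -  53, - 19, - 81/7, 81/11,75/4 , 36.45, 40,  54 , 56, 65, 73,73.11, 98 ]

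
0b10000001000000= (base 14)301a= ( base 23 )fdm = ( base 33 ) 7j6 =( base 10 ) 8256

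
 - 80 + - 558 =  - 638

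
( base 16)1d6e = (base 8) 16556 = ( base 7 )30652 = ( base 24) D1M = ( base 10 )7534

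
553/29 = 19 + 2/29 = 19.07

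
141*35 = 4935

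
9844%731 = 341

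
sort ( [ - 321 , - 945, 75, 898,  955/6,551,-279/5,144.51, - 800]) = [ - 945,-800, - 321 , - 279/5,75, 144.51,955/6,551 , 898 ]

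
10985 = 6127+4858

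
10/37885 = 2/7577 = 0.00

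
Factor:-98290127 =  - 13^1*7560779^1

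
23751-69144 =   -  45393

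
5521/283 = 5521/283 = 19.51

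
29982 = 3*9994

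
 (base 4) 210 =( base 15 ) 26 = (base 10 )36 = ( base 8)44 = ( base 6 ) 100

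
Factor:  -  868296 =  - 2^3*3^1*11^2* 13^1*23^1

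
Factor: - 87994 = - 2^1*43997^1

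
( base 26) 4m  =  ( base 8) 176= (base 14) 90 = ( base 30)46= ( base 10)126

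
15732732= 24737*636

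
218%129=89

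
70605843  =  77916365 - 7310522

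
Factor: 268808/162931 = 2^3*61^ ( - 1)*2671^( - 1)*33601^1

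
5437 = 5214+223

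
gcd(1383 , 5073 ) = 3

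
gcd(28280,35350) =7070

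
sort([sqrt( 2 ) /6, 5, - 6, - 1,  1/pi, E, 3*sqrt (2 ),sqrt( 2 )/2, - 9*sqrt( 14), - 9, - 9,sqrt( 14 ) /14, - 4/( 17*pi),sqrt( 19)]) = [ -9*sqrt( 14), - 9,-9, - 6,-1, - 4/(17*pi),  sqrt( 2)/6, sqrt(14)/14, 1/pi, sqrt( 2)/2, E,3*sqrt(2),sqrt(19 ), 5]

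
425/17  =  25 = 25.00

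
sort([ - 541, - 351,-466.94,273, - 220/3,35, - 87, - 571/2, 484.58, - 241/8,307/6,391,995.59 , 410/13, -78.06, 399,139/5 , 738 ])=[ - 541, - 466.94, - 351, - 571/2, - 87, - 78.06,-220/3, - 241/8,139/5,410/13,35, 307/6,273, 391, 399 , 484.58, 738,995.59]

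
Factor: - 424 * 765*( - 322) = 104443920=2^4*3^2 * 5^1*7^1*17^1*23^1*53^1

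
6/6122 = 3/3061=0.00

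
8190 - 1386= 6804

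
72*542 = 39024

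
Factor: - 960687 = -3^3 *7^1* 13^1*17^1*23^1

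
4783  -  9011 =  - 4228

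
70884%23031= 1791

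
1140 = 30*38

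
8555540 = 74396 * 115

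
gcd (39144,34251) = 4893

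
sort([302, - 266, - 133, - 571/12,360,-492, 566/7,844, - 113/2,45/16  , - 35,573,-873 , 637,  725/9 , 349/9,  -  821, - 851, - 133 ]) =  [ - 873,  -  851,-821,-492, - 266, - 133, - 133, - 113/2,-571/12, - 35 , 45/16,349/9,725/9 , 566/7  ,  302,  360, 573,  637, 844 ]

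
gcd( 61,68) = 1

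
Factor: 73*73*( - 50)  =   - 266450 =-2^1*5^2* 73^2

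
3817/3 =3817/3=1272.33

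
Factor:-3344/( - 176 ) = 19^1 = 19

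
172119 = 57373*3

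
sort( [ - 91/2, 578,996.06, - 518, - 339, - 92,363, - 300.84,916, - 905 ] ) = [-905, - 518, - 339,- 300.84, - 92, - 91/2,363,578, 916,996.06]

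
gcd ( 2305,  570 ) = 5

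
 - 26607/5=  -  26607/5 = -5321.40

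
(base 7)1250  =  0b111011100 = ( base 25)j1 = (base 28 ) h0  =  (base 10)476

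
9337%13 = 3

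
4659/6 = 776+1/2 = 776.50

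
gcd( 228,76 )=76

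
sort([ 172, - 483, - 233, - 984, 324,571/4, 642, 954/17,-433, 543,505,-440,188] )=[ - 984, - 483 , - 440,- 433, - 233,954/17,  571/4,172,  188,324,505,543,642] 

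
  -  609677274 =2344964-612022238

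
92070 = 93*990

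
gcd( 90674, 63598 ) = 2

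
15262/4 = 3815 + 1/2=3815.50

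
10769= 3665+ 7104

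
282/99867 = 94/33289 =0.00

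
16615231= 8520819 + 8094412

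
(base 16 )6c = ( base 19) 5d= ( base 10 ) 108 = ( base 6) 300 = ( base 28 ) 3o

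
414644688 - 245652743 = 168991945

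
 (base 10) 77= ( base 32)2d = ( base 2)1001101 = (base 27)2N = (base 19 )41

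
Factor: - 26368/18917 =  - 2^8 * 103^1*18917^( - 1 )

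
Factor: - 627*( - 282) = 176814 = 2^1*3^2*11^1*19^1 *47^1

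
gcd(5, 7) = 1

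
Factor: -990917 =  - 990917^1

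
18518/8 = 2314 + 3/4= 2314.75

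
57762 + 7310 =65072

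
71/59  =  1+12/59=1.20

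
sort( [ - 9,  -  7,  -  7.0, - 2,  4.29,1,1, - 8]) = [ - 9, - 8 ,- 7,-7.0, - 2,  1 , 1 , 4.29] 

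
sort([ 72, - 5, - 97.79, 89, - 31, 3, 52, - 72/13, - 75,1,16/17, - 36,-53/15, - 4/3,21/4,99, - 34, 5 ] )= [ - 97.79, - 75, - 36,  -  34, - 31, - 72/13,  -  5, - 53/15,- 4/3,16/17,1, 3,5,21/4, 52,72, 89,99] 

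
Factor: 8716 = 2^2*2179^1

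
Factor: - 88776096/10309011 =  -29592032/3436337= - 2^5*59^( - 1)*58243^(-1) * 924751^1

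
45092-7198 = 37894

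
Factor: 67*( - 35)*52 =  - 121940 = - 2^2*5^1*7^1 * 13^1* 67^1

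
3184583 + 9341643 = 12526226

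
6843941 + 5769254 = 12613195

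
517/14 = 36 + 13/14 =36.93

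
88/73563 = 88/73563 = 0.00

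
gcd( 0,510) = 510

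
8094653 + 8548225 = 16642878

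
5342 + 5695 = 11037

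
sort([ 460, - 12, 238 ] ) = [ - 12, 238, 460 ] 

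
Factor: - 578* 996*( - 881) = 507181128  =  2^3*3^1 * 17^2*83^1 * 881^1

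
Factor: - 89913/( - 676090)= 2^( - 1) * 3^1*5^( - 1)*  43^1 * 97^( - 1)=129/970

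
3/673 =3/673 = 0.00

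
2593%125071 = 2593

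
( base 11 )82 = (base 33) 2o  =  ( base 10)90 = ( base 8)132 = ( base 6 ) 230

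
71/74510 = 71/74510 = 0.00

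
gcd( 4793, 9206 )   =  1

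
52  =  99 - 47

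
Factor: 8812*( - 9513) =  - 2^2*3^2 * 7^1*151^1 * 2203^1 = - 83828556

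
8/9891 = 8/9891 =0.00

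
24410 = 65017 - 40607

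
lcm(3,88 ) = 264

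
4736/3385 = 1 + 1351/3385 = 1.40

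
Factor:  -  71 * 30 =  - 2130 = -2^1 * 3^1*5^1*71^1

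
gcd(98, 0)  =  98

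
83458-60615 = 22843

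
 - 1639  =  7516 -9155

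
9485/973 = 9 + 104/139 = 9.75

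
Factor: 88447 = 241^1*367^1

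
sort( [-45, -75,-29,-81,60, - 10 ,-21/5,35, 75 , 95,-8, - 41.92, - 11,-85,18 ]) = [ - 85, - 81, - 75, - 45, - 41.92  , - 29, - 11, - 10, - 8, - 21/5,  18, 35, 60,75, 95] 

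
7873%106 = 29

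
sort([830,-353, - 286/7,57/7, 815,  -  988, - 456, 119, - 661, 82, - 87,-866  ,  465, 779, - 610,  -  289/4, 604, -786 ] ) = [  -  988, - 866, - 786, - 661, - 610, - 456, - 353 , -87, - 289/4, -286/7,57/7,  82,119,465,  604,  779 , 815, 830]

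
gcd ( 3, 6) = 3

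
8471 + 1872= 10343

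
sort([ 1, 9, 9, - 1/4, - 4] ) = [ - 4, - 1/4,1, 9, 9] 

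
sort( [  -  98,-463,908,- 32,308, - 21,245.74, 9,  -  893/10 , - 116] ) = [ - 463,-116,-98,-893/10, - 32,-21, 9, 245.74,308,908]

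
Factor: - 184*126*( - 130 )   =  3013920 = 2^5*3^2*5^1*7^1*13^1 * 23^1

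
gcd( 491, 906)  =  1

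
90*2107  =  189630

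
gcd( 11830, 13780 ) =130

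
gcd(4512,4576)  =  32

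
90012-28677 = 61335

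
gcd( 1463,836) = 209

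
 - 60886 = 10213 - 71099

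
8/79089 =8/79089 =0.00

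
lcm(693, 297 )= 2079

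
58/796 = 29/398 =0.07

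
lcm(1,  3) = 3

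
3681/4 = 920 + 1/4 = 920.25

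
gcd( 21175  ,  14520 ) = 605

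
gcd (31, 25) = 1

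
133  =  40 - -93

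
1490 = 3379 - 1889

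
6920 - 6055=865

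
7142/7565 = 7142/7565 = 0.94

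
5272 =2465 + 2807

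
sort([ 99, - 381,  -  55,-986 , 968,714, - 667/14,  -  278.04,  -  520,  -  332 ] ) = [  -  986,-520, - 381,  -  332, - 278.04,-55,- 667/14, 99, 714, 968 ]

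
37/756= 37/756=0.05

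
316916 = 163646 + 153270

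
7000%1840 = 1480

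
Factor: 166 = 2^1*83^1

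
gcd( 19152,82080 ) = 2736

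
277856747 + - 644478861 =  - 366622114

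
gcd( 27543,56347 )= 1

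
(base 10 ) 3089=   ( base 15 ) dae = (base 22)689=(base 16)c11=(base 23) 5j7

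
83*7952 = 660016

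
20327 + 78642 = 98969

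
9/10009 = 9/10009 = 0.00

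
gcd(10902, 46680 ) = 6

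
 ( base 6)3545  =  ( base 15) 3c2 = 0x359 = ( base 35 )OH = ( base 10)857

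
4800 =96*50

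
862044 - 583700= 278344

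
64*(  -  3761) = -240704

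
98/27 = 98/27= 3.63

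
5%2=1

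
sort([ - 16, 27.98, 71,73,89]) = [ - 16,27.98, 71, 73,  89]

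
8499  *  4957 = 42129543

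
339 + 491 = 830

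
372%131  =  110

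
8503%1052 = 87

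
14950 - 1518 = 13432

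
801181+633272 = 1434453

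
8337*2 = 16674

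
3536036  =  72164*49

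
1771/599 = 2  +  573/599  =  2.96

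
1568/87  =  1568/87 = 18.02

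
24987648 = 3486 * 7168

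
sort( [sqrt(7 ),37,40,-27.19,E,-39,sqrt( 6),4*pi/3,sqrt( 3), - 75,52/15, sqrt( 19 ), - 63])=[-75,  -  63,-39,-27.19,sqrt(3),sqrt(6),sqrt( 7) , E,52/15 , 4*pi/3,sqrt( 19),37,40] 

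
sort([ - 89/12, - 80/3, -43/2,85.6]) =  [  -  80/3, - 43/2, - 89/12, 85.6 ] 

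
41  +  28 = 69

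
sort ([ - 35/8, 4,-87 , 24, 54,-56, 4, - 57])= [ - 87 , - 57, - 56, - 35/8, 4, 4, 24 , 54] 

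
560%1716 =560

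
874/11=79 + 5/11 = 79.45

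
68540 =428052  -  359512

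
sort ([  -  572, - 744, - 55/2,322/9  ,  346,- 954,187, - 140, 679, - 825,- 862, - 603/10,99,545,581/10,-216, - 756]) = [ - 954, - 862 , - 825,-756, - 744,-572, - 216, - 140, - 603/10 , - 55/2,322/9,581/10,99,187,346,545,679] 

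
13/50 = 13/50 = 0.26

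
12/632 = 3/158 = 0.02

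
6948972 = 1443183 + 5505789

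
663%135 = 123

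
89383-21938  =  67445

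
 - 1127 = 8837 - 9964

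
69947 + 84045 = 153992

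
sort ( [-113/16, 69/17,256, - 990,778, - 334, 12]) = [ - 990, -334,-113/16,  69/17,12, 256, 778] 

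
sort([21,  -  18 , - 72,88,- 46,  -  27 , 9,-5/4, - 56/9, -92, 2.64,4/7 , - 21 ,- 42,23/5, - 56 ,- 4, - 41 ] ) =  [-92,  -  72,- 56, - 46,-42, - 41,-27,  -  21,  -  18,  -  56/9, - 4,-5/4,4/7,  2.64,  23/5,  9, 21,88 ] 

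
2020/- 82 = - 1010/41 = - 24.63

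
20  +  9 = 29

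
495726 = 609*814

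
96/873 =32/291 = 0.11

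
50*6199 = 309950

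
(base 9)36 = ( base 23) 1a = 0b100001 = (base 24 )19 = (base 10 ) 33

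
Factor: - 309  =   - 3^1 * 103^1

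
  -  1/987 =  -1/987 = - 0.00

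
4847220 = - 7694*( - 630) 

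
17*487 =8279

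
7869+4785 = 12654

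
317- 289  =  28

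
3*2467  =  7401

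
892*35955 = 32071860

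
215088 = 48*4481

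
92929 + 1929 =94858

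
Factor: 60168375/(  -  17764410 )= - 4011225/1184294 = - 2^( - 1)*3^1 * 5^2*79^1*103^ ( - 1 )*677^1*  5749^( - 1)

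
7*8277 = 57939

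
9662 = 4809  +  4853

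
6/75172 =3/37586 = 0.00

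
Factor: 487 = 487^1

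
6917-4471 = 2446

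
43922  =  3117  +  40805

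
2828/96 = 707/24 = 29.46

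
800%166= 136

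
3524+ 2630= 6154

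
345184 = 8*43148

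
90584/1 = 90584 = 90584.00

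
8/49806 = 4/24903 = 0.00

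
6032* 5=30160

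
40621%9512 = 2573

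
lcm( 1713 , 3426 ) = 3426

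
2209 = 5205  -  2996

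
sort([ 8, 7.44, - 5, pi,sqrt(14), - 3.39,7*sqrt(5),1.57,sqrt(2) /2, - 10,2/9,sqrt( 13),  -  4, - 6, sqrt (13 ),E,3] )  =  [ - 10, - 6, - 5, -4, - 3.39 , 2/9 , sqrt(2 )/2,1.57,  E,3,pi,sqrt( 13),sqrt(13 ), sqrt( 14 ),7.44,8,7 * sqrt( 5 )]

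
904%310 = 284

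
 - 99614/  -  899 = 110 + 724/899=   110.81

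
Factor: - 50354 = -2^1*17^1*1481^1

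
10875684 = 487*22332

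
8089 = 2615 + 5474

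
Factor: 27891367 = 7^1*929^1*4289^1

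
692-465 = 227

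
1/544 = 1/544 = 0.00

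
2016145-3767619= - 1751474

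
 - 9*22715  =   - 204435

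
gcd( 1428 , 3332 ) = 476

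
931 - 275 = 656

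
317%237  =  80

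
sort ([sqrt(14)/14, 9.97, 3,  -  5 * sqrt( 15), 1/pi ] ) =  [ - 5 * sqrt( 15 ),sqrt(14)/14, 1/pi,3,9.97]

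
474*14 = 6636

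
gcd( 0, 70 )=70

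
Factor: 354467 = 17^1 * 29^1*719^1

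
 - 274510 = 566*( - 485)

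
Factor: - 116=-2^2 * 29^1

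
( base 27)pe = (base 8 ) 1261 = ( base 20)1e9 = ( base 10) 689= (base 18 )225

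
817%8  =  1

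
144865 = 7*20695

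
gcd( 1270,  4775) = 5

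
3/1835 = 3/1835 = 0.00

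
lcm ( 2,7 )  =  14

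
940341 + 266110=1206451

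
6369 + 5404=11773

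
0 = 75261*0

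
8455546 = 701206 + 7754340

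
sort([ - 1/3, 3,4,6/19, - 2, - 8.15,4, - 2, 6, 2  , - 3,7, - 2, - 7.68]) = [ -8.15, - 7.68, - 3, - 2 , - 2,-2, - 1/3,6/19,2, 3,4, 4,  6, 7]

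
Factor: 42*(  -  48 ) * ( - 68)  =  2^7*3^2*7^1 * 17^1 = 137088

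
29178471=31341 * 931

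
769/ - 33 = - 24+23/33 = - 23.30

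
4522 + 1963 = 6485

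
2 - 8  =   -6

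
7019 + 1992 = 9011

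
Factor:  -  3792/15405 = - 16/65 = -2^4*5^ (-1)*13^(  -  1) 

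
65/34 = 1+31/34 = 1.91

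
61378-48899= 12479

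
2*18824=37648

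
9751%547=452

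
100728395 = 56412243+44316152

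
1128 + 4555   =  5683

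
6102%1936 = 294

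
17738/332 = 53 + 71/166 = 53.43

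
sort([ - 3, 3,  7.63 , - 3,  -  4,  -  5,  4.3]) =[ - 5, - 4, - 3 , - 3, 3, 4.3, 7.63 ] 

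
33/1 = 33 = 33.00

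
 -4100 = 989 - 5089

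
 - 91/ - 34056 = 91/34056 = 0.00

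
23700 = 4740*5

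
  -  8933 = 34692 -43625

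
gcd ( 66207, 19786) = 761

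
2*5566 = 11132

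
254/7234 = 127/3617 = 0.04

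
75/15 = 5=5.00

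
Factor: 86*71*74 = 451844 =2^2*37^1*43^1*71^1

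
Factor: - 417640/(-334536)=985/789 =3^( - 1) * 5^1*197^1*263^(- 1 )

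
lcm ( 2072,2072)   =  2072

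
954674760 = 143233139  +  811441621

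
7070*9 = 63630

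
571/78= 571/78= 7.32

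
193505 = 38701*5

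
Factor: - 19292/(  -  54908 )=13^1 *37^ ( - 1)=13/37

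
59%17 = 8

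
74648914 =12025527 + 62623387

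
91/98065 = 91/98065 = 0.00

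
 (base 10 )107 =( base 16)6B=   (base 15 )72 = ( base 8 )153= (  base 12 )8b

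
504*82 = 41328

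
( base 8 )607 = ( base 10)391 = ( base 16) 187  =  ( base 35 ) B6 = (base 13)241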